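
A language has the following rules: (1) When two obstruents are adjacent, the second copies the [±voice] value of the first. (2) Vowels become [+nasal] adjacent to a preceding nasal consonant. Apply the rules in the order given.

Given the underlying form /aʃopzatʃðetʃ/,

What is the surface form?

Rule 1: /z/ after /p/ (voiceless) → [s]
Rule 1: /ð/ after /tʃ/ (voiceless) → [θ]
After rule 1: aʃopsatʃθetʃ
Rule 2: no segment meets the rule's conditions; no change.

[aʃopsatʃθetʃ]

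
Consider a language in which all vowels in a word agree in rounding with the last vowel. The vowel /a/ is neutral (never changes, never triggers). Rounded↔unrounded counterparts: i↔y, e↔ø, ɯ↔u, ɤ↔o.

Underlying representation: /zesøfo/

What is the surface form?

/e/ harmonizes with /o/ ([+round]) → [ø]

[zøsøfo]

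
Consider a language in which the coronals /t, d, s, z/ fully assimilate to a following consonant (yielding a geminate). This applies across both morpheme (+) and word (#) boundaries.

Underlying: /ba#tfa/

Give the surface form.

/t/ before /f/ → [f] (total assimilation)

[ba#ffa]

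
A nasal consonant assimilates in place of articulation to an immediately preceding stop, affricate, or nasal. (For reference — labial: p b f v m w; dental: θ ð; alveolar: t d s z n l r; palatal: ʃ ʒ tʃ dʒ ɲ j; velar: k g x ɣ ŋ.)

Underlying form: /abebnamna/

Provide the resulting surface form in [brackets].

[abebmamma]

/n/ after /b/ (labial) → [m]
/n/ after /m/ (labial) → [m]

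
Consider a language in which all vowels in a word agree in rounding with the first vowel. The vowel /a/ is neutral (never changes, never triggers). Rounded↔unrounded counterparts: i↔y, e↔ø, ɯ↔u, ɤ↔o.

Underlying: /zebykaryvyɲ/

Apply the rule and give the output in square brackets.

[zebikariviɲ]

/y/ harmonizes with /e/ ([-round]) → [i]
/y/ harmonizes with /e/ ([-round]) → [i]
/y/ harmonizes with /e/ ([-round]) → [i]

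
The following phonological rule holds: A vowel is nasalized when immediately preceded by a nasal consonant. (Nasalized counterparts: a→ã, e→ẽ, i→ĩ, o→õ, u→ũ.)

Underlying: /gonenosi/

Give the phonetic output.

[gonẽnõsi]

/e/ after nasal /n/ → [ẽ]
/o/ after nasal /n/ → [õ]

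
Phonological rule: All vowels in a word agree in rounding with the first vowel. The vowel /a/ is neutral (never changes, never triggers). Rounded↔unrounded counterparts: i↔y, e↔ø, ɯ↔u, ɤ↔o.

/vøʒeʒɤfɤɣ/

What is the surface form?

/e/ harmonizes with /ø/ ([+round]) → [ø]
/ɤ/ harmonizes with /ø/ ([+round]) → [o]
/ɤ/ harmonizes with /ø/ ([+round]) → [o]

[vøʒøʒofoɣ]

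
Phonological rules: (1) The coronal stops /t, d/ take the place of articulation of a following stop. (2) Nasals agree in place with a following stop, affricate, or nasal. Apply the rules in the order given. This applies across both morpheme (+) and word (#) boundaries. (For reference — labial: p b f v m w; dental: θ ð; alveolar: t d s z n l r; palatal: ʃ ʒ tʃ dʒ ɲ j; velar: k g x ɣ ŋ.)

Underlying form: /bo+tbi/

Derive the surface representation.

Rule 1: /t/ before /b/ (labial) → [p]
After rule 1: bo+pbi
Rule 2: no segment meets the rule's conditions; no change.

[bo+pbi]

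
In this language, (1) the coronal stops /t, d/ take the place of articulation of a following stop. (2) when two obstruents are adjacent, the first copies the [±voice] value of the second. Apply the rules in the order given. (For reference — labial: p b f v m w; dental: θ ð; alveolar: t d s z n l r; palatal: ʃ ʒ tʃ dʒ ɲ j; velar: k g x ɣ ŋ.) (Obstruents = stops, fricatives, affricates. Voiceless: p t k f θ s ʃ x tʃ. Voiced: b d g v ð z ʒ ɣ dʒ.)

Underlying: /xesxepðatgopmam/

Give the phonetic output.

[xesxebðaggopmam]

Rule 1: /t/ before /g/ (velar) → [k]
After rule 1: xesxepðakgopmam
Rule 2: /p/ before /ð/ (voiced) → [b]
Rule 2: /k/ before /g/ (voiced) → [g]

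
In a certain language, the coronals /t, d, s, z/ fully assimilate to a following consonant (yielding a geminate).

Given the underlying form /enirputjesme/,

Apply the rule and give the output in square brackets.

[enirpujjemme]

/t/ before /j/ → [j] (total assimilation)
/s/ before /m/ → [m] (total assimilation)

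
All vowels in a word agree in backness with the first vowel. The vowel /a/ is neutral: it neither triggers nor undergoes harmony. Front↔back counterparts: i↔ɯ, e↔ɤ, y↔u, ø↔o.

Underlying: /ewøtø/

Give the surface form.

no segment meets the rule's conditions; no change.

[ewøtø]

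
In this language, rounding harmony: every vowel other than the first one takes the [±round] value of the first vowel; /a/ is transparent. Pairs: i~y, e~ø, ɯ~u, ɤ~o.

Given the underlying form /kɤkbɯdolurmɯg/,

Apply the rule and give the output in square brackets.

/o/ harmonizes with /ɤ/ ([-round]) → [ɤ]
/u/ harmonizes with /ɤ/ ([-round]) → [ɯ]

[kɤkbɯdɤlɯrmɯg]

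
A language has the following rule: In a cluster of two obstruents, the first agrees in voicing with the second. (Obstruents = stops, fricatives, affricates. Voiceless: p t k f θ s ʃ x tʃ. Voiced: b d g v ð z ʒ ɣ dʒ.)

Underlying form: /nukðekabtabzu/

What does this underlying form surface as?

[nugðekaptabzu]

/k/ before /ð/ (voiced) → [g]
/b/ before /t/ (voiceless) → [p]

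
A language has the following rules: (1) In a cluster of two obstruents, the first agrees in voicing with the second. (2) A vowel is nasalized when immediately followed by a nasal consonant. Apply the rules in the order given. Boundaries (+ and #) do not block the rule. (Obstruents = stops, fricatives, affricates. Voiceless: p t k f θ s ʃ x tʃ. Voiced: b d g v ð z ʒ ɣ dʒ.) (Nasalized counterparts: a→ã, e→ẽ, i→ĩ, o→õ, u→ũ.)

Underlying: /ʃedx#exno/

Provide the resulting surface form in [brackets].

[ʃetx#exno]

Rule 1: /d/ before /x/ (voiceless) → [t]
After rule 1: ʃetx#exno
Rule 2: no segment meets the rule's conditions; no change.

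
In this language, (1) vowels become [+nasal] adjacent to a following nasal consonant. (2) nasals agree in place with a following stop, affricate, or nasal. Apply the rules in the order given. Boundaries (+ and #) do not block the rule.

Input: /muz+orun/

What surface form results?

[muz+orũn]

Rule 1: /u/ before nasal /n/ → [ũ]
After rule 1: muz+orũn
Rule 2: no segment meets the rule's conditions; no change.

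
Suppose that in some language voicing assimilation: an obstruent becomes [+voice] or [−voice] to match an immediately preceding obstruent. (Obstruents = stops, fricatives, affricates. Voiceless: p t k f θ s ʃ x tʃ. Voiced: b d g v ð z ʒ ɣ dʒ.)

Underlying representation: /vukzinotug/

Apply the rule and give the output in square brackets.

[vuksinotug]

/z/ after /k/ (voiceless) → [s]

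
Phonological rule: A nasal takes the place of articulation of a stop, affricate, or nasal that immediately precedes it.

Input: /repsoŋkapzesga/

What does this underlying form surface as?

[repsoŋkapzesga]

no segment meets the rule's conditions; no change.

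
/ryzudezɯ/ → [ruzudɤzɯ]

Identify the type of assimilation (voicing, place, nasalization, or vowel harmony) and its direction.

/y/→[u] /e/→[ɤ].
Vowels agree with the last vowel, so the harmony is regressive.

vowel harmony, regressive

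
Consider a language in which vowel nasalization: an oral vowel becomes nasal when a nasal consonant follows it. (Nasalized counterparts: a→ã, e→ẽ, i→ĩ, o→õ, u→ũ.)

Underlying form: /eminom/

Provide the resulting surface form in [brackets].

[ẽmĩnõm]

/e/ before nasal /m/ → [ẽ]
/i/ before nasal /n/ → [ĩ]
/o/ before nasal /m/ → [õ]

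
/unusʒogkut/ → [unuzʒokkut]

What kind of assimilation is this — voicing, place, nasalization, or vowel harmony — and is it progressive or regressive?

voicing assimilation, regressive

/s/→[z] /g/→[k].
Each target copies a feature from the following segment, so the direction is regressive.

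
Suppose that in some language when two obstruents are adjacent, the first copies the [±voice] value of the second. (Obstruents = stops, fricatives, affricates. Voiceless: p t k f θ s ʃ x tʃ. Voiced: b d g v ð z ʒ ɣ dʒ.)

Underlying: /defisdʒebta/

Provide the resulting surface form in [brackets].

/s/ before /dʒ/ (voiced) → [z]
/b/ before /t/ (voiceless) → [p]

[defizdʒepta]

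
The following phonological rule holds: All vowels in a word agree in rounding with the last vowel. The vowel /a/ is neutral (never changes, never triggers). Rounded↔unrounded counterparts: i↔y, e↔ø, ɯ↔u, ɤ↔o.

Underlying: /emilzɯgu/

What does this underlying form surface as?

/e/ harmonizes with /u/ ([+round]) → [ø]
/i/ harmonizes with /u/ ([+round]) → [y]
/ɯ/ harmonizes with /u/ ([+round]) → [u]

[ømylzugu]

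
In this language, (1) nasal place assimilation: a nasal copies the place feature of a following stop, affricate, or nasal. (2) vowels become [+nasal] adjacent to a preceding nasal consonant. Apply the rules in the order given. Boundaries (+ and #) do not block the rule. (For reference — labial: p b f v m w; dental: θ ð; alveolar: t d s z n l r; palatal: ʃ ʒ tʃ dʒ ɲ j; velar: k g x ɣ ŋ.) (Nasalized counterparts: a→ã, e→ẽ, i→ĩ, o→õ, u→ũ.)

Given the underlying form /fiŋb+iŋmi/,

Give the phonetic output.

[fimb+immĩ]

Rule 1: /ŋ/ before /b/ (labial) → [m]
Rule 1: /ŋ/ before /m/ (labial) → [m]
After rule 1: fimb+immi
Rule 2: /i/ after nasal /m/ → [ĩ]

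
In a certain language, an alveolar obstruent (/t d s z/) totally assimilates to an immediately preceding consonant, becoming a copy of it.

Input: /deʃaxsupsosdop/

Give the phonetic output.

[deʃaxxuppossop]

/s/ after /x/ → [x] (total assimilation)
/s/ after /p/ → [p] (total assimilation)
/d/ after /s/ → [s] (total assimilation)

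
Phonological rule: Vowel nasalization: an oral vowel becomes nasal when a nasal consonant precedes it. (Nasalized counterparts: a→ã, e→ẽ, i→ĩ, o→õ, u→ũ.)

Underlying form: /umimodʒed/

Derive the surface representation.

/i/ after nasal /m/ → [ĩ]
/o/ after nasal /m/ → [õ]

[umĩmõdʒed]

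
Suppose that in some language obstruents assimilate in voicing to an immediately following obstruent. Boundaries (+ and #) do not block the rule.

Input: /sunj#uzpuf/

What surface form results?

/z/ before /p/ (voiceless) → [s]

[sunj#uspuf]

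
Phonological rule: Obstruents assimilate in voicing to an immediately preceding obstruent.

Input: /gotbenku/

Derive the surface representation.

/b/ after /t/ (voiceless) → [p]

[gotpenku]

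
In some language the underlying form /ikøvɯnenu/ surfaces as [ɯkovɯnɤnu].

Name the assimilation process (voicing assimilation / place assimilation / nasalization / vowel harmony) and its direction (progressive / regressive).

vowel harmony, regressive

/i/→[ɯ] /ø/→[o] /e/→[ɤ].
Vowels agree with the last vowel, so the harmony is regressive.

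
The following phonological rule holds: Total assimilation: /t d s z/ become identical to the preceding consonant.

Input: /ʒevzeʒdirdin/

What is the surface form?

/z/ after /v/ → [v] (total assimilation)
/d/ after /ʒ/ → [ʒ] (total assimilation)
/d/ after /r/ → [r] (total assimilation)

[ʒevveʒʒirrin]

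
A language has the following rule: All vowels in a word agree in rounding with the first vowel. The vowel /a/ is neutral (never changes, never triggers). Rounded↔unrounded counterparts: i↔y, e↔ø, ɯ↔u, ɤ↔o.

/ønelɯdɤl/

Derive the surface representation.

/e/ harmonizes with /ø/ ([+round]) → [ø]
/ɯ/ harmonizes with /ø/ ([+round]) → [u]
/ɤ/ harmonizes with /ø/ ([+round]) → [o]

[ønøludol]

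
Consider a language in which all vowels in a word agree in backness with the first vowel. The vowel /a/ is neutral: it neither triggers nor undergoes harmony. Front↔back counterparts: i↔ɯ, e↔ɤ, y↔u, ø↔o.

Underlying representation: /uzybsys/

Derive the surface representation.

/y/ harmonizes with /u/ ([+back]) → [u]
/y/ harmonizes with /u/ ([+back]) → [u]

[uzubsus]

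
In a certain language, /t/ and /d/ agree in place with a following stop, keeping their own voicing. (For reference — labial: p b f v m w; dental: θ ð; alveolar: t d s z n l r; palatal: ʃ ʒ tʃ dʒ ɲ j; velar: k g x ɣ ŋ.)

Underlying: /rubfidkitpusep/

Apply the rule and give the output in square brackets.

/d/ before /k/ (velar) → [g]
/t/ before /p/ (labial) → [p]

[rubfigkippusep]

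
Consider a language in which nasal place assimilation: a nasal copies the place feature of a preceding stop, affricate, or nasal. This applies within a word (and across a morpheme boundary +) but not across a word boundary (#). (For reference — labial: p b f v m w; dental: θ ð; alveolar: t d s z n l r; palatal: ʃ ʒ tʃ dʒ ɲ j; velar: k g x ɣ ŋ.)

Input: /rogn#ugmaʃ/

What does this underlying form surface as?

/n/ after /g/ (velar) → [ŋ]
/m/ after /g/ (velar) → [ŋ]

[rogŋ#ugŋaʃ]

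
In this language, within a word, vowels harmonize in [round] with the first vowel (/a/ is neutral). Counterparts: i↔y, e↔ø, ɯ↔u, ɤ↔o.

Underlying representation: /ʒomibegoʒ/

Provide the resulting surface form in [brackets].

/i/ harmonizes with /o/ ([+round]) → [y]
/e/ harmonizes with /o/ ([+round]) → [ø]

[ʒomybøgoʒ]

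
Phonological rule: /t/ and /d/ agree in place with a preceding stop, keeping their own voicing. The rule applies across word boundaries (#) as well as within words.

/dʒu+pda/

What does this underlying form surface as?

[dʒu+pba]

/d/ after /p/ (labial) → [b]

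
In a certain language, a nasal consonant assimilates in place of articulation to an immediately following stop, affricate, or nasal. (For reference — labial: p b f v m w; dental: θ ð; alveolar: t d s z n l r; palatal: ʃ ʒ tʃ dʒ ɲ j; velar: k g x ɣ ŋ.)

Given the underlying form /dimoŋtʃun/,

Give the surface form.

[dimoɲtʃun]

/ŋ/ before /tʃ/ (palatal) → [ɲ]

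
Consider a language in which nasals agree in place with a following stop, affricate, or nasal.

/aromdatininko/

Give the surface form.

[arondatiniŋko]

/m/ before /d/ (alveolar) → [n]
/n/ before /k/ (velar) → [ŋ]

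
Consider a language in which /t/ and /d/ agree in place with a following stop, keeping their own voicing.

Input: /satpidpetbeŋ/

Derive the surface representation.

/t/ before /p/ (labial) → [p]
/d/ before /p/ (labial) → [b]
/t/ before /b/ (labial) → [p]

[sappibpepbeŋ]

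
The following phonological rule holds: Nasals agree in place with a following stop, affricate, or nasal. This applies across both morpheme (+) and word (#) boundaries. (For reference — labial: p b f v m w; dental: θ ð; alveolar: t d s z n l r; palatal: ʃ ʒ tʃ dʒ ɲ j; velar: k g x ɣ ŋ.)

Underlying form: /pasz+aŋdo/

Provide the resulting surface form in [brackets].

[pasz+ando]

/ŋ/ before /d/ (alveolar) → [n]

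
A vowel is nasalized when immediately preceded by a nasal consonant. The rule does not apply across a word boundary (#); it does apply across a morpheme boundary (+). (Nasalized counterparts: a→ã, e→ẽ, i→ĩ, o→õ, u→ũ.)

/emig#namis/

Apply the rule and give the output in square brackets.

[emĩg#nãmĩs]

/i/ after nasal /m/ → [ĩ]
/a/ after nasal /n/ → [ã]
/i/ after nasal /m/ → [ĩ]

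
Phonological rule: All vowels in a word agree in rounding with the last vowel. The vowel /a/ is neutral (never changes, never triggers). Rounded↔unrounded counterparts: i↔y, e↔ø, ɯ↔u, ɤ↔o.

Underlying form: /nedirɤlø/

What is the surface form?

[nødyrolø]

/e/ harmonizes with /ø/ ([+round]) → [ø]
/i/ harmonizes with /ø/ ([+round]) → [y]
/ɤ/ harmonizes with /ø/ ([+round]) → [o]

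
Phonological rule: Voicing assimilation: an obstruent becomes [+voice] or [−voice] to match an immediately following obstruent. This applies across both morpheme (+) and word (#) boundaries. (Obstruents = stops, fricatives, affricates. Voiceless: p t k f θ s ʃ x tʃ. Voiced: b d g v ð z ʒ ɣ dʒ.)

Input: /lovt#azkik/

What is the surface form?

/v/ before /t/ (voiceless) → [f]
/z/ before /k/ (voiceless) → [s]

[loft#askik]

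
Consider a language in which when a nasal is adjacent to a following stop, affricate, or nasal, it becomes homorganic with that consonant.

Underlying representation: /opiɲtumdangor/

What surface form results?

[opintundaŋgor]

/ɲ/ before /t/ (alveolar) → [n]
/m/ before /d/ (alveolar) → [n]
/n/ before /g/ (velar) → [ŋ]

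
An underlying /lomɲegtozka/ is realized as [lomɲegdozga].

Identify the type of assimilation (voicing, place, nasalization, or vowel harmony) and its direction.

/t/→[d] /k/→[g].
Each target copies a feature from the preceding segment, so the direction is progressive.

voicing assimilation, progressive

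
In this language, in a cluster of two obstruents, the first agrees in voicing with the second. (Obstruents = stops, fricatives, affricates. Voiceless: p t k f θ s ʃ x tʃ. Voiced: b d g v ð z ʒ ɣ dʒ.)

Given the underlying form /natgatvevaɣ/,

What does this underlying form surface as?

/t/ before /g/ (voiced) → [d]
/t/ before /v/ (voiced) → [d]

[nadgadvevaɣ]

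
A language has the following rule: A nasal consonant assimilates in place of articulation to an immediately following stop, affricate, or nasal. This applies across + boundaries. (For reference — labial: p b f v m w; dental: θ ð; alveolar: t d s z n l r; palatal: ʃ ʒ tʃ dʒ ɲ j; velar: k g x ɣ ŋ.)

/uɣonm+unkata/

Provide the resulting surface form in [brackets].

/n/ before /m/ (labial) → [m]
/n/ before /k/ (velar) → [ŋ]

[uɣomm+uŋkata]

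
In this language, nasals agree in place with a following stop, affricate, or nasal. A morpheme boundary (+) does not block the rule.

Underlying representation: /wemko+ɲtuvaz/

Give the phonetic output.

[weŋko+ntuvaz]

/m/ before /k/ (velar) → [ŋ]
/ɲ/ before /t/ (alveolar) → [n]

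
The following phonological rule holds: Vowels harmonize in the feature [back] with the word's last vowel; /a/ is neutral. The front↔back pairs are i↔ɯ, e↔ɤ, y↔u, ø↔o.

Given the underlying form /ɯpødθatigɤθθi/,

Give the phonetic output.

/ɯ/ harmonizes with /i/ ([-back]) → [i]
/ɤ/ harmonizes with /i/ ([-back]) → [e]

[ipødθatigeθθi]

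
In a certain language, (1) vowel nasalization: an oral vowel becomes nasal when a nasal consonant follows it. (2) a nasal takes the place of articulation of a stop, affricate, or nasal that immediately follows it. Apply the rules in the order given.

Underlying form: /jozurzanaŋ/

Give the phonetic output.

[jozurzãnãŋ]

Rule 1: /a/ before nasal /n/ → [ã]
Rule 1: /a/ before nasal /ŋ/ → [ã]
After rule 1: jozurzãnãŋ
Rule 2: no segment meets the rule's conditions; no change.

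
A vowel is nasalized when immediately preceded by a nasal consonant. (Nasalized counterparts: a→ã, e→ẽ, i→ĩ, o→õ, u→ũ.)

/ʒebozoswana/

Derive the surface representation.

[ʒebozoswanã]

/a/ after nasal /n/ → [ã]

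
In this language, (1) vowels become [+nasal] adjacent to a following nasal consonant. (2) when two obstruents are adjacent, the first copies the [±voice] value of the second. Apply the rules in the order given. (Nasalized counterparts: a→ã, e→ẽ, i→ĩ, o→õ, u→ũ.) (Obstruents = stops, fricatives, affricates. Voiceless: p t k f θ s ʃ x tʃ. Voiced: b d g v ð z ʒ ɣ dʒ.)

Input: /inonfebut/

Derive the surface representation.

Rule 1: /i/ before nasal /n/ → [ĩ]
Rule 1: /o/ before nasal /n/ → [õ]
After rule 1: ĩnõnfebut
Rule 2: no segment meets the rule's conditions; no change.

[ĩnõnfebut]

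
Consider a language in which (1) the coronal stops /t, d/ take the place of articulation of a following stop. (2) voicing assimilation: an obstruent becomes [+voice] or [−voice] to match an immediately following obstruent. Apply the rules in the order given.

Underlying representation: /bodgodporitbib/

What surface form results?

Rule 1: /d/ before /g/ (velar) → [g]
Rule 1: /d/ before /p/ (labial) → [b]
Rule 1: /t/ before /b/ (labial) → [p]
After rule 1: boggobporipbib
Rule 2: /b/ before /p/ (voiceless) → [p]
Rule 2: /p/ before /b/ (voiced) → [b]

[boggopporibbib]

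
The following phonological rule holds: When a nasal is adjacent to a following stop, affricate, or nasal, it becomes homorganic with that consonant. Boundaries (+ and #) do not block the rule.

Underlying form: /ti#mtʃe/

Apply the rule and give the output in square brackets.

/m/ before /tʃ/ (palatal) → [ɲ]

[ti#ɲtʃe]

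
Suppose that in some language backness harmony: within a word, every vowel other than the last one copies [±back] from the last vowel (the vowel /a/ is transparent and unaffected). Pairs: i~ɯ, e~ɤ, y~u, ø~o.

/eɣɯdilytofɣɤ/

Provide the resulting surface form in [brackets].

/e/ harmonizes with /ɤ/ ([+back]) → [ɤ]
/i/ harmonizes with /ɤ/ ([+back]) → [ɯ]
/y/ harmonizes with /ɤ/ ([+back]) → [u]

[ɤɣɯdɯlutofɣɤ]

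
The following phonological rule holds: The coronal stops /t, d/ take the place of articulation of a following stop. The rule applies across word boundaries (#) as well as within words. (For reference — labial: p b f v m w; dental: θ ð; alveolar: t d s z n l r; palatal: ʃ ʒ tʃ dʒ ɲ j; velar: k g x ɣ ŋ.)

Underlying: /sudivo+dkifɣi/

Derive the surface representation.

[sudivo+gkifɣi]

/d/ before /k/ (velar) → [g]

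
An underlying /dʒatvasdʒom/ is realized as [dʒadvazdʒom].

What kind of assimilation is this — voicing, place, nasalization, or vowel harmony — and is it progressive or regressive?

/t/→[d] /s/→[z].
Each target copies a feature from the following segment, so the direction is regressive.

voicing assimilation, regressive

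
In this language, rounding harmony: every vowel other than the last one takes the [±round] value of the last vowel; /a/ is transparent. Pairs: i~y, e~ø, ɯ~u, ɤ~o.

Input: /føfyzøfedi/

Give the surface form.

/ø/ harmonizes with /i/ ([-round]) → [e]
/y/ harmonizes with /i/ ([-round]) → [i]
/ø/ harmonizes with /i/ ([-round]) → [e]

[fefizefedi]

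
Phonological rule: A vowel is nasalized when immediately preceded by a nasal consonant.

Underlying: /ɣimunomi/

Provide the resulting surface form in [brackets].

[ɣimũnõmĩ]

/u/ after nasal /m/ → [ũ]
/o/ after nasal /n/ → [õ]
/i/ after nasal /m/ → [ĩ]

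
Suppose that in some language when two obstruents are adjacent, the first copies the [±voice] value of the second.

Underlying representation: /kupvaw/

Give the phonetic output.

/p/ before /v/ (voiced) → [b]

[kubvaw]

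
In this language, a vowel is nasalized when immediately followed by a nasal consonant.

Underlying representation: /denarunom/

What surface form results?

[dẽnarũnõm]

/e/ before nasal /n/ → [ẽ]
/u/ before nasal /n/ → [ũ]
/o/ before nasal /m/ → [õ]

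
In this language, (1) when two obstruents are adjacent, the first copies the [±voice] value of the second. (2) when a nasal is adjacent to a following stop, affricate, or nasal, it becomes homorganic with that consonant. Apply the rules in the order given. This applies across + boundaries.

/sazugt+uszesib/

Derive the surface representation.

[sazukt+uzzesib]

Rule 1: /g/ before /t/ (voiceless) → [k]
Rule 1: /s/ before /z/ (voiced) → [z]
After rule 1: sazukt+uzzesib
Rule 2: no segment meets the rule's conditions; no change.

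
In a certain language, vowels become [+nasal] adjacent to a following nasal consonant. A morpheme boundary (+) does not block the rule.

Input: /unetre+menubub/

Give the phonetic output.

[ũnetrẽ+mẽnubub]

/u/ before nasal /n/ → [ũ]
/e/ before nasal /m/ → [ẽ]
/e/ before nasal /n/ → [ẽ]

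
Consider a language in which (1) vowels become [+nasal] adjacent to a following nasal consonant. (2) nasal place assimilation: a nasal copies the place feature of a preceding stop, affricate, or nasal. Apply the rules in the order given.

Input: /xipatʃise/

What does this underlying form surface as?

Rule 1: no segment meets the rule's conditions; no change.
After rule 1: xipatʃise
Rule 2: no segment meets the rule's conditions; no change.

[xipatʃise]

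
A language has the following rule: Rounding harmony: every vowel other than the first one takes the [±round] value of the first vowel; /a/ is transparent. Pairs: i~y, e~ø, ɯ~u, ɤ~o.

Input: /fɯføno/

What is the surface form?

/ø/ harmonizes with /ɯ/ ([-round]) → [e]
/o/ harmonizes with /ɯ/ ([-round]) → [ɤ]

[fɯfenɤ]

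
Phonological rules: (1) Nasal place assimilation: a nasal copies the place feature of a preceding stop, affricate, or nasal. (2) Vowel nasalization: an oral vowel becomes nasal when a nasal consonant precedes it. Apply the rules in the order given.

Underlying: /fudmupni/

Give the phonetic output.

Rule 1: /m/ after /d/ (alveolar) → [n]
Rule 1: /n/ after /p/ (labial) → [m]
After rule 1: fudnupmi
Rule 2: /u/ after nasal /n/ → [ũ]
Rule 2: /i/ after nasal /m/ → [ĩ]

[fudnũpmĩ]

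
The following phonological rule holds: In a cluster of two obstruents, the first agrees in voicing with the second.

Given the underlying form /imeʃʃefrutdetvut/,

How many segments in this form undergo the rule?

/t/ before /d/ (voiced) → [d]
/t/ before /v/ (voiced) → [d]
2 segments change.

2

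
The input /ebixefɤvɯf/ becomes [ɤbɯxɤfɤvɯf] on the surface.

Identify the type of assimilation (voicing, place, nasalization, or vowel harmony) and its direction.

/e/→[ɤ] /i/→[ɯ] /e/→[ɤ].
Vowels agree with the last vowel, so the harmony is regressive.

vowel harmony, regressive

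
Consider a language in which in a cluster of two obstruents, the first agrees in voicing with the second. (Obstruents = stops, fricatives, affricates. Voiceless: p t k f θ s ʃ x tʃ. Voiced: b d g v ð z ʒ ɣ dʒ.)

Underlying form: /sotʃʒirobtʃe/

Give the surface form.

/tʃ/ before /ʒ/ (voiced) → [dʒ]
/b/ before /tʃ/ (voiceless) → [p]

[sodʒʒiroptʃe]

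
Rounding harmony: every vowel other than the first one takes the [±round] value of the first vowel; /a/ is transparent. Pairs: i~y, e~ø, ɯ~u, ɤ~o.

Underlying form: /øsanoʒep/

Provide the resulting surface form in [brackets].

/e/ harmonizes with /ø/ ([+round]) → [ø]

[øsanoʒøp]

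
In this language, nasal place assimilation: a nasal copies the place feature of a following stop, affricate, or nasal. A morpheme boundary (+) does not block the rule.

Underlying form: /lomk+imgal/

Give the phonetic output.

[loŋk+iŋgal]

/m/ before /k/ (velar) → [ŋ]
/m/ before /g/ (velar) → [ŋ]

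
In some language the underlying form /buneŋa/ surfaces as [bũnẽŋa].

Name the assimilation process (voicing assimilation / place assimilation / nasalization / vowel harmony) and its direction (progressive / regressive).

nasalization, regressive

/u/→[ũ] /e/→[ẽ].
Each target copies a feature from the following segment, so the direction is regressive.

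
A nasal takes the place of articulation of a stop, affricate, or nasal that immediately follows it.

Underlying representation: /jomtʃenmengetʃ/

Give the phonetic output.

[joɲtʃemmeŋgetʃ]

/m/ before /tʃ/ (palatal) → [ɲ]
/n/ before /m/ (labial) → [m]
/n/ before /g/ (velar) → [ŋ]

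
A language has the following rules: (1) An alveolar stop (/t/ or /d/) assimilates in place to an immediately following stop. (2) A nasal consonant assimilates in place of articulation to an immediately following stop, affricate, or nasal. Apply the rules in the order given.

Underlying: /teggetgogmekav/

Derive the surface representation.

[teggekgogmekav]

Rule 1: /t/ before /g/ (velar) → [k]
After rule 1: teggekgogmekav
Rule 2: no segment meets the rule's conditions; no change.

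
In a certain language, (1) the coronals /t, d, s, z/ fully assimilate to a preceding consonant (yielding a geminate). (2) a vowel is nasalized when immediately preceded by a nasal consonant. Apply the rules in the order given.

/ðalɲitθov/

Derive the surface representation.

[ðalɲĩtθov]

Rule 1: no segment meets the rule's conditions; no change.
After rule 1: ðalɲitθov
Rule 2: /i/ after nasal /ɲ/ → [ĩ]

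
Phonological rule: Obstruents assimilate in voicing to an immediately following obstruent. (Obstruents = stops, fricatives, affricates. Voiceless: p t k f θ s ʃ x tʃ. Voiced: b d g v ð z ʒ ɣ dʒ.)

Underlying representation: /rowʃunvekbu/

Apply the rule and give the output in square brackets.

/k/ before /b/ (voiced) → [g]

[rowʃunvegbu]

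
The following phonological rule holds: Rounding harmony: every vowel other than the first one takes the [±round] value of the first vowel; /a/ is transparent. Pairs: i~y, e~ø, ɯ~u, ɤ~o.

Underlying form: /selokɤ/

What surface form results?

/o/ harmonizes with /e/ ([-round]) → [ɤ]

[selɤkɤ]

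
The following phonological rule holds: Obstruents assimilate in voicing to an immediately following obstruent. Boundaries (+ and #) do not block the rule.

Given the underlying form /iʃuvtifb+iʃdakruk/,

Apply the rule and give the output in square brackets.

[iʃuftivb+iʒdakruk]

/v/ before /t/ (voiceless) → [f]
/f/ before /b/ (voiced) → [v]
/ʃ/ before /d/ (voiced) → [ʒ]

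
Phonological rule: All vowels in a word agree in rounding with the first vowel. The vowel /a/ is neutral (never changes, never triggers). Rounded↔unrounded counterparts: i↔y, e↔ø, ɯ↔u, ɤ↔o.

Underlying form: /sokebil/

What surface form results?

[sokøbyl]

/e/ harmonizes with /o/ ([+round]) → [ø]
/i/ harmonizes with /o/ ([+round]) → [y]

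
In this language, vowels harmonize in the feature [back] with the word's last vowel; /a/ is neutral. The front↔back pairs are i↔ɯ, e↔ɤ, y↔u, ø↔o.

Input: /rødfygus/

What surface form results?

[rodfugus]

/ø/ harmonizes with /u/ ([+back]) → [o]
/y/ harmonizes with /u/ ([+back]) → [u]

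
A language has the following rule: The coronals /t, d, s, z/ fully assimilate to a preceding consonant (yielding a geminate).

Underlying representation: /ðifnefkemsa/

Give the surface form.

[ðifnefkemma]

/s/ after /m/ → [m] (total assimilation)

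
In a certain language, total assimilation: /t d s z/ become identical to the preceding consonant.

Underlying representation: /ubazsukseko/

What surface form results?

[ubazzukkeko]

/s/ after /z/ → [z] (total assimilation)
/s/ after /k/ → [k] (total assimilation)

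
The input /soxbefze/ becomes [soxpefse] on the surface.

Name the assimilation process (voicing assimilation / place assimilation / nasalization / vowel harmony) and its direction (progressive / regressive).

voicing assimilation, progressive

/b/→[p] /z/→[s].
Each target copies a feature from the preceding segment, so the direction is progressive.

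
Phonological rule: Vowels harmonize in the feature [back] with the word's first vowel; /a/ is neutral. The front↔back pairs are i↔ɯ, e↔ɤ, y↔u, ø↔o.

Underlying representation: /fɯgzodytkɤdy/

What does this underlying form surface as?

[fɯgzodutkɤdu]

/y/ harmonizes with /ɯ/ ([+back]) → [u]
/y/ harmonizes with /ɯ/ ([+back]) → [u]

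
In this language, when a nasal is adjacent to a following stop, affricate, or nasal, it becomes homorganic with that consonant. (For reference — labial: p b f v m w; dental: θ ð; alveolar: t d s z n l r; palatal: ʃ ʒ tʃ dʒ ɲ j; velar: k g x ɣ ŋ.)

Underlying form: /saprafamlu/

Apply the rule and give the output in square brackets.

[saprafamlu]

no segment meets the rule's conditions; no change.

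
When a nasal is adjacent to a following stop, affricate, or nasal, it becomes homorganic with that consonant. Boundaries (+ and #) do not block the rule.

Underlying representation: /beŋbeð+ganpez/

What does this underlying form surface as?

/ŋ/ before /b/ (labial) → [m]
/n/ before /p/ (labial) → [m]

[bembeð+gampez]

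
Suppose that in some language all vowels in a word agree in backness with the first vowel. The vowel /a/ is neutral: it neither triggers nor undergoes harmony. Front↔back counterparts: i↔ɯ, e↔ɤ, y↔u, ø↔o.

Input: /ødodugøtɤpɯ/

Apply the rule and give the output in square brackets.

[ødødygøtepi]

/o/ harmonizes with /ø/ ([-back]) → [ø]
/u/ harmonizes with /ø/ ([-back]) → [y]
/ɤ/ harmonizes with /ø/ ([-back]) → [e]
/ɯ/ harmonizes with /ø/ ([-back]) → [i]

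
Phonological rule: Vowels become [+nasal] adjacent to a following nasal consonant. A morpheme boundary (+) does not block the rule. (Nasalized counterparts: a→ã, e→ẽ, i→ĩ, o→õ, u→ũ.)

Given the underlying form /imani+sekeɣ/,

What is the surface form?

[ĩmãni+sekeɣ]

/i/ before nasal /m/ → [ĩ]
/a/ before nasal /n/ → [ã]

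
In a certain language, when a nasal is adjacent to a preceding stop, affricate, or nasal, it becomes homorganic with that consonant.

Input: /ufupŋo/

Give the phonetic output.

[ufupmo]

/ŋ/ after /p/ (labial) → [m]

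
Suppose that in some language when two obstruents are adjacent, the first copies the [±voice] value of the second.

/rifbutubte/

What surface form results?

[rivbutupte]

/f/ before /b/ (voiced) → [v]
/b/ before /t/ (voiceless) → [p]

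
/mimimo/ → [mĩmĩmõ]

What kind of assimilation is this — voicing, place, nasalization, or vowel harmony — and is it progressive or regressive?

/i/→[ĩ] /i/→[ĩ] /o/→[õ].
Each target copies a feature from the preceding segment, so the direction is progressive.

nasalization, progressive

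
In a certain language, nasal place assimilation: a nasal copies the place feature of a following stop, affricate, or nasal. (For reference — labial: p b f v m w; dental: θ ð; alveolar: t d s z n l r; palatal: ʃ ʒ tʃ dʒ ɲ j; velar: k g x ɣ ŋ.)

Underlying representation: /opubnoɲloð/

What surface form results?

no segment meets the rule's conditions; no change.

[opubnoɲloð]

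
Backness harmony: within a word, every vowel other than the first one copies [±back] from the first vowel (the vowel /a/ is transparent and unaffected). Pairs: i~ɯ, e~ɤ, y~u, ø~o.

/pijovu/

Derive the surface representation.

[pijøvy]

/o/ harmonizes with /i/ ([-back]) → [ø]
/u/ harmonizes with /i/ ([-back]) → [y]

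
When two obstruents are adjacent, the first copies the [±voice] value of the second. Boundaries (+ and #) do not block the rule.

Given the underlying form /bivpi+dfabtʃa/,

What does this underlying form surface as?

[bifpi+tfaptʃa]

/v/ before /p/ (voiceless) → [f]
/d/ before /f/ (voiceless) → [t]
/b/ before /tʃ/ (voiceless) → [p]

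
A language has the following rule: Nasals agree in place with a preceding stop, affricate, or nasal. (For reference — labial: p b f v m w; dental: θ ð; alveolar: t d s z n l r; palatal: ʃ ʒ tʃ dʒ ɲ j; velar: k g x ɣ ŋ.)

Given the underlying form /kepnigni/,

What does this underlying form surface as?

[kepmigŋi]

/n/ after /p/ (labial) → [m]
/n/ after /g/ (velar) → [ŋ]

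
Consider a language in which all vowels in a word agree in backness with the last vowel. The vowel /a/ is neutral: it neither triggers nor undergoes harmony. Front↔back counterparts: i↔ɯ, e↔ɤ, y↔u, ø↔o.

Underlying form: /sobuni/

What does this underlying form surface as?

[søbyni]

/o/ harmonizes with /i/ ([-back]) → [ø]
/u/ harmonizes with /i/ ([-back]) → [y]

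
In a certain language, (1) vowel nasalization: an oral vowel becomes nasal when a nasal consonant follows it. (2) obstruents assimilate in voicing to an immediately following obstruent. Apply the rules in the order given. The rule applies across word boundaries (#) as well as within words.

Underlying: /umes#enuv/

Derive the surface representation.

[ũmes#ẽnuv]

Rule 1: /u/ before nasal /m/ → [ũ]
Rule 1: /e/ before nasal /n/ → [ẽ]
After rule 1: ũmes#ẽnuv
Rule 2: no segment meets the rule's conditions; no change.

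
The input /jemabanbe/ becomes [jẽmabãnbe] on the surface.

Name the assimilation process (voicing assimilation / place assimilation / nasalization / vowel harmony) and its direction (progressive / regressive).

nasalization, regressive

/e/→[ẽ] /a/→[ã].
Each target copies a feature from the following segment, so the direction is regressive.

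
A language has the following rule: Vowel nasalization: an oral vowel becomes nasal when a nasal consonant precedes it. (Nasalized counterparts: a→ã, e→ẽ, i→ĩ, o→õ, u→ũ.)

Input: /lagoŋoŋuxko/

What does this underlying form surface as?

/o/ after nasal /ŋ/ → [õ]
/u/ after nasal /ŋ/ → [ũ]

[lagoŋõŋũxko]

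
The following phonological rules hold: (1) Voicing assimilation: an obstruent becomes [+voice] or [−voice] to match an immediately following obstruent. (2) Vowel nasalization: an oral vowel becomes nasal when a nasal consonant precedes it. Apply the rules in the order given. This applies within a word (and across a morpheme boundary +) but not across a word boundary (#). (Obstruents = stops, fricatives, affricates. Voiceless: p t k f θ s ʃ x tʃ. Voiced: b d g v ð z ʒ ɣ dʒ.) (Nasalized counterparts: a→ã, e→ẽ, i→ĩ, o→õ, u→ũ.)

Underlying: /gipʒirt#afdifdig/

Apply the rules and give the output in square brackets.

Rule 1: /p/ before /ʒ/ (voiced) → [b]
Rule 1: /f/ before /d/ (voiced) → [v]
Rule 1: /f/ before /d/ (voiced) → [v]
After rule 1: gibʒirt#avdivdig
Rule 2: no segment meets the rule's conditions; no change.

[gibʒirt#avdivdig]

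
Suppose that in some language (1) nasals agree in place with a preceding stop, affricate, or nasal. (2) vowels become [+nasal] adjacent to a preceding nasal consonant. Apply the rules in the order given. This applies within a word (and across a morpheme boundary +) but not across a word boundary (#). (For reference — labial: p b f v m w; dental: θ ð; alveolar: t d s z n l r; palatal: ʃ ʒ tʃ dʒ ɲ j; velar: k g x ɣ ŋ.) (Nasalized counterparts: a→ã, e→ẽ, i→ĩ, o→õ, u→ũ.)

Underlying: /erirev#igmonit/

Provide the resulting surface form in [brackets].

Rule 1: /m/ after /g/ (velar) → [ŋ]
After rule 1: erirev#igŋonit
Rule 2: /o/ after nasal /ŋ/ → [õ]
Rule 2: /i/ after nasal /n/ → [ĩ]

[erirev#igŋõnĩt]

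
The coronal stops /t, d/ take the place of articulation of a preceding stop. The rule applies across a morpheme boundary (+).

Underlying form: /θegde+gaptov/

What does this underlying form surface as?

/d/ after /g/ (velar) → [g]
/t/ after /p/ (labial) → [p]

[θegge+gappov]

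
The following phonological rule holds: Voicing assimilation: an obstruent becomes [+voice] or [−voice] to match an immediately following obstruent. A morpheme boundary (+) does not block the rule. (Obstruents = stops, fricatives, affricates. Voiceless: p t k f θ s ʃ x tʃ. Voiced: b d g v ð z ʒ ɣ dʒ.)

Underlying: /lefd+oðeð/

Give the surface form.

[levd+oðeð]

/f/ before /d/ (voiced) → [v]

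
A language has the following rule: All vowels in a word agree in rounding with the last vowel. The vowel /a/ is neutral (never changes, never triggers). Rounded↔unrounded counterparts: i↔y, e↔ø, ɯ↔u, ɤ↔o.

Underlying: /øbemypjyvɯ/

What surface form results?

[ebemipjivɯ]

/ø/ harmonizes with /ɯ/ ([-round]) → [e]
/y/ harmonizes with /ɯ/ ([-round]) → [i]
/y/ harmonizes with /ɯ/ ([-round]) → [i]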